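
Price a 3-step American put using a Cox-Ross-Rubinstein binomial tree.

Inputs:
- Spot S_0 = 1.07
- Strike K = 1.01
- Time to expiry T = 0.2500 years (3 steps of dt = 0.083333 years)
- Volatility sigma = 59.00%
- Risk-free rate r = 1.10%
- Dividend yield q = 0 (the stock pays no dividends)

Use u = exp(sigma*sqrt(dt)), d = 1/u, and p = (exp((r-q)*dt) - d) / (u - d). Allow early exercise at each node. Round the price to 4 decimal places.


Answer: Price = V(0,0) = 0.1012

Derivation:
dt = T/N = 0.083333
u = exp(sigma*sqrt(dt)) = 1.185682; d = 1/u = 0.843396
p = (exp((r-q)*dt) - d) / (u - d) = 0.460202
Discount per step: exp(-r*dt) = 0.999084
Stock lattice S(k, i) with i counting down-moves:
  k=0: S(0,0) = 1.0700
  k=1: S(1,0) = 1.2687; S(1,1) = 0.9024
  k=2: S(2,0) = 1.5043; S(2,1) = 1.0700; S(2,2) = 0.7611
  k=3: S(3,0) = 1.7836; S(3,1) = 1.2687; S(3,2) = 0.9024; S(3,3) = 0.6419
Terminal payoffs V(N, i) = max(K - S_T, 0):
  V(3,0) = 0.000000; V(3,1) = 0.000000; V(3,2) = 0.107566; V(3,3) = 0.368083
Backward induction: V(k, i) = exp(-r*dt) * [p * V(k+1, i) + (1-p) * V(k+1, i+1)]; then take max(V_cont, immediate exercise) for American.
  V(2,0) = exp(-r*dt) * [p*0.000000 + (1-p)*0.000000] = 0.000000; exercise = 0.000000; V(2,0) = max -> 0.000000
  V(2,1) = exp(-r*dt) * [p*0.000000 + (1-p)*0.107566] = 0.058011; exercise = 0.000000; V(2,1) = max -> 0.058011
  V(2,2) = exp(-r*dt) * [p*0.107566 + (1-p)*0.368083] = 0.247965; exercise = 0.248890; V(2,2) = max -> 0.248890
  V(1,0) = exp(-r*dt) * [p*0.000000 + (1-p)*0.058011] = 0.031285; exercise = 0.000000; V(1,0) = max -> 0.031285
  V(1,1) = exp(-r*dt) * [p*0.058011 + (1-p)*0.248890] = 0.160900; exercise = 0.107566; V(1,1) = max -> 0.160900
  V(0,0) = exp(-r*dt) * [p*0.031285 + (1-p)*0.160900] = 0.101158; exercise = 0.000000; V(0,0) = max -> 0.101158


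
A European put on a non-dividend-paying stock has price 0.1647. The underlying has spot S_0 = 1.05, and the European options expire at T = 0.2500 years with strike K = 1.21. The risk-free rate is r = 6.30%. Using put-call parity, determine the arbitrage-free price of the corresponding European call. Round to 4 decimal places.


Put-call parity: C - P = S_0 * exp(-qT) - K * exp(-rT).
S_0 * exp(-qT) = 1.0500 * 1.00000000 = 1.05000000
K * exp(-rT) = 1.2100 * 0.98437338 = 1.19109179
C = P + S*exp(-qT) - K*exp(-rT)
C = 0.1647 + 1.05000000 - 1.19109179 = 0.0236

Answer: Call price = 0.0236


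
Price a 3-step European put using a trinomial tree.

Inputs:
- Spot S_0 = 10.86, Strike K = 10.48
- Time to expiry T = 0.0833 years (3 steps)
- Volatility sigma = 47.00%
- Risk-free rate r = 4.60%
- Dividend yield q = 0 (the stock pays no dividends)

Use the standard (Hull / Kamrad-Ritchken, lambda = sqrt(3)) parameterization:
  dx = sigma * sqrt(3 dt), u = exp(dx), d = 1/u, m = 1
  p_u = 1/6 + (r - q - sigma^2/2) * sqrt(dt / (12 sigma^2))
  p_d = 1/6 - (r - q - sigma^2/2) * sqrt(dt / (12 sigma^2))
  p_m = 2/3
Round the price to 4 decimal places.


Answer: Price = V(0,0) = 0.3924

Derivation:
dt = T/N = 0.027767; dx = sigma*sqrt(3*dt) = 0.135650
u = exp(dx) = 1.145281; d = 1/u = 0.873148
p_u = 0.160070, p_m = 0.666667, p_d = 0.173263
Discount per step: exp(-r*dt) = 0.998724
Stock lattice S(k, j) with j the centered position index:
  k=0: S(0,+0) = 10.8600
  k=1: S(1,-1) = 9.4824; S(1,+0) = 10.8600; S(1,+1) = 12.4378
  k=2: S(2,-2) = 8.2795; S(2,-1) = 9.4824; S(2,+0) = 10.8600; S(2,+1) = 12.4378; S(2,+2) = 14.2447
  k=3: S(3,-3) = 7.2293; S(3,-2) = 8.2795; S(3,-1) = 9.4824; S(3,+0) = 10.8600; S(3,+1) = 12.4378; S(3,+2) = 14.2447; S(3,+3) = 16.3142
Terminal payoffs V(N, j) = max(K - S_T, 0):
  V(3,-3) = 3.250746; V(3,-2) = 2.200472; V(3,-1) = 0.997612; V(3,+0) = 0.000000; V(3,+1) = 0.000000; V(3,+2) = 0.000000; V(3,+3) = 0.000000
Backward induction: V(k, j) = exp(-r*dt) * [p_u * V(k+1, j+1) + p_m * V(k+1, j) + p_d * V(k+1, j-1)]
  V(2,-2) = exp(-r*dt) * [p_u*0.997612 + p_m*2.200472 + p_d*3.250746] = 2.187108
  V(2,-1) = exp(-r*dt) * [p_u*0.000000 + p_m*0.997612 + p_d*2.200472] = 1.045000
  V(2,+0) = exp(-r*dt) * [p_u*0.000000 + p_m*0.000000 + p_d*0.997612] = 0.172629
  V(2,+1) = exp(-r*dt) * [p_u*0.000000 + p_m*0.000000 + p_d*0.000000] = 0.000000
  V(2,+2) = exp(-r*dt) * [p_u*0.000000 + p_m*0.000000 + p_d*0.000000] = 0.000000
  V(1,-1) = exp(-r*dt) * [p_u*0.172629 + p_m*1.045000 + p_d*2.187108] = 1.101836
  V(1,+0) = exp(-r*dt) * [p_u*0.000000 + p_m*0.172629 + p_d*1.045000] = 0.295767
  V(1,+1) = exp(-r*dt) * [p_u*0.000000 + p_m*0.000000 + p_d*0.172629] = 0.029872
  V(0,+0) = exp(-r*dt) * [p_u*0.029872 + p_m*0.295767 + p_d*1.101836] = 0.392366


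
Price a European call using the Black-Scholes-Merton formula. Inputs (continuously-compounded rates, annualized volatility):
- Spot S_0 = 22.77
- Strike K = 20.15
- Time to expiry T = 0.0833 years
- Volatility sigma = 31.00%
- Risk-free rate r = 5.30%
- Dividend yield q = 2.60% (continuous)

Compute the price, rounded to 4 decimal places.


d1 = (ln(S/K) + (r - q + 0.5*sigma^2) * T) / (sigma * sqrt(T)) = 1.43611554
d2 = d1 - sigma * sqrt(T) = 1.34664415
exp(-rT) = 0.99559483; exp(-qT) = 0.99783654
C = S_0 * exp(-qT) * N(d1) - K * exp(-rT) * N(d2)
N(d1) = 0.92451527; N(d2) = 0.91095257
C = 22.7700 * 0.99783654 * 0.92451527 - 20.1500 * 0.99559483 * 0.91095257 = 2.7308

Answer: Price = 2.7308


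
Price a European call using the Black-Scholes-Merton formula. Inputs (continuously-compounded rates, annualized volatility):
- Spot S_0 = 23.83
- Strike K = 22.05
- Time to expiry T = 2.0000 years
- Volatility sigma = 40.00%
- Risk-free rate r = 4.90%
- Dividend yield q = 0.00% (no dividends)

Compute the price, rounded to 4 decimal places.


Answer: Price = 7.0252

Derivation:
d1 = (ln(S/K) + (r - q + 0.5*sigma^2) * T) / (sigma * sqrt(T)) = 0.59332038
d2 = d1 - sigma * sqrt(T) = 0.02763495
exp(-rT) = 0.90664890; exp(-qT) = 1.00000000
C = S_0 * exp(-qT) * N(d1) - K * exp(-rT) * N(d2)
N(d1) = 0.72351662; N(d2) = 0.51102335
C = 23.8300 * 1.00000000 * 0.72351662 - 22.0500 * 0.90664890 * 0.51102335 = 7.0252


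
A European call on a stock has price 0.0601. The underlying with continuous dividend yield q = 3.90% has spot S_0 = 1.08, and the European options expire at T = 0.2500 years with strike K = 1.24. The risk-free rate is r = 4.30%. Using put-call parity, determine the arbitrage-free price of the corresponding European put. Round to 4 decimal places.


Put-call parity: C - P = S_0 * exp(-qT) - K * exp(-rT).
S_0 * exp(-qT) = 1.0800 * 0.99029738 = 1.06952117
K * exp(-rT) = 1.2400 * 0.98930757 = 1.22674139
P = C - S*exp(-qT) + K*exp(-rT)
P = 0.0601 - 1.06952117 + 1.22674139 = 0.2173

Answer: Put price = 0.2173


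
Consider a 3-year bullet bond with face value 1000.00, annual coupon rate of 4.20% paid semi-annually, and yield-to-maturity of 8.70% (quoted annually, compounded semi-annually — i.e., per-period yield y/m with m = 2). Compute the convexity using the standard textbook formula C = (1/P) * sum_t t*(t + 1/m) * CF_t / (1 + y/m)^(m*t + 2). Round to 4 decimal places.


Coupon per period c = face * coupon_rate / m = 21.000000
Periods per year m = 2; per-period yield y/m = 0.043500
Number of cashflows N = 6
Cashflows (t years, CF_t, discount factor 1/(1+y/m)^(m*t), PV):
  t = 0.5000: CF_t = 21.000000, DF = 0.958313, PV = 20.124581
  t = 1.0000: CF_t = 21.000000, DF = 0.918365, PV = 19.285655
  t = 1.5000: CF_t = 21.000000, DF = 0.880081, PV = 18.481701
  t = 2.0000: CF_t = 21.000000, DF = 0.843393, PV = 17.711261
  t = 2.5000: CF_t = 21.000000, DF = 0.808235, PV = 16.972938
  t = 3.0000: CF_t = 1021.000000, DF = 0.774543, PV = 790.807941
Price P = sum_t PV_t = 883.384076
Convexity numerator sum_t t*(t + 1/m) * CF_t / (1+y/m)^(m*t + 2):
  t = 0.5000: term = 9.240850
  t = 1.0000: term = 26.566891
  t = 1.5000: term = 50.918814
  t = 2.0000: term = 81.326967
  t = 2.5000: term = 116.905080
  t = 3.0000: term = 7625.624464
Convexity = (1/P) * sum = 7910.583068 / 883.384076 = 8.954863

Answer: Convexity = 8.9549


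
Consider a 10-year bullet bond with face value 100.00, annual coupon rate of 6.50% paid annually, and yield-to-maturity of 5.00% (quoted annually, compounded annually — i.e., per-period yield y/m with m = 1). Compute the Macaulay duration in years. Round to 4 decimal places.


Coupon per period c = face * coupon_rate / m = 6.500000
Periods per year m = 1; per-period yield y/m = 0.050000
Number of cashflows N = 10
Cashflows (t years, CF_t, discount factor 1/(1+y/m)^(m*t), PV):
  t = 1.0000: CF_t = 6.500000, DF = 0.952381, PV = 6.190476
  t = 2.0000: CF_t = 6.500000, DF = 0.907029, PV = 5.895692
  t = 3.0000: CF_t = 6.500000, DF = 0.863838, PV = 5.614944
  t = 4.0000: CF_t = 6.500000, DF = 0.822702, PV = 5.347566
  t = 5.0000: CF_t = 6.500000, DF = 0.783526, PV = 5.092920
  t = 6.0000: CF_t = 6.500000, DF = 0.746215, PV = 4.850400
  t = 7.0000: CF_t = 6.500000, DF = 0.710681, PV = 4.619429
  t = 8.0000: CF_t = 6.500000, DF = 0.676839, PV = 4.399456
  t = 9.0000: CF_t = 6.500000, DF = 0.644609, PV = 4.189958
  t = 10.0000: CF_t = 106.500000, DF = 0.613913, PV = 65.381762
Price P = sum_t PV_t = 111.582602
Macaulay numerator sum_t t * PV_t:
  t * PV_t at t = 1.0000: 6.190476
  t * PV_t at t = 2.0000: 11.791383
  t * PV_t at t = 3.0000: 16.844833
  t * PV_t at t = 4.0000: 21.390264
  t * PV_t at t = 5.0000: 25.464600
  t * PV_t at t = 6.0000: 29.102400
  t * PV_t at t = 7.0000: 32.336001
  t * PV_t at t = 8.0000: 35.195647
  t * PV_t at t = 9.0000: 37.709622
  t * PV_t at t = 10.0000: 653.817615
Macaulay duration D = (sum_t t * PV_t) / P = 869.842842 / 111.582602 = 7.795506

Answer: Macaulay duration = 7.7955 years


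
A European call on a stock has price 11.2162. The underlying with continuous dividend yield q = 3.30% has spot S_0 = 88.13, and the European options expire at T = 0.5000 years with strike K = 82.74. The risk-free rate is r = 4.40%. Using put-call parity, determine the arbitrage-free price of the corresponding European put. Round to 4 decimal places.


Answer: Put price = 5.4680

Derivation:
Put-call parity: C - P = S_0 * exp(-qT) - K * exp(-rT).
S_0 * exp(-qT) = 88.1300 * 0.98363538 = 86.68778599
K * exp(-rT) = 82.7400 * 0.97824024 = 80.93959705
P = C - S*exp(-qT) + K*exp(-rT)
P = 11.2162 - 86.68778599 + 80.93959705 = 5.4680


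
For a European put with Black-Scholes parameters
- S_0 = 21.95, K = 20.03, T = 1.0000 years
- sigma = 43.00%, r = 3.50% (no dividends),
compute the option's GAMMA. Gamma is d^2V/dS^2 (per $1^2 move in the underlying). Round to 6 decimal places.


Answer: Gamma = 0.037127

Derivation:
d1 = 0.5092697438; d2 = 0.0792697438
phi(d1) = 0.3504222689; exp(-qT) = 1.0000000000; exp(-rT) = 0.9656054163
Gamma = exp(-qT) * phi(d1) / (S * sigma * sqrt(T)) = 1.0000000000 * 0.3504222689 / (21.9500 * 0.4300 * 1.0000000000) = 0.037127


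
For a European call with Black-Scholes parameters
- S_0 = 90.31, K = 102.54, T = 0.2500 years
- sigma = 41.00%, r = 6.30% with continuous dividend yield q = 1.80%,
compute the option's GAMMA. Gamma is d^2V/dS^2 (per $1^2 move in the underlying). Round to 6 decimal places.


Answer: Gamma = 0.019279

Derivation:
d1 = -0.4621574151; d2 = -0.6671574151
phi(d1) = 0.3585334667; exp(-qT) = 0.9955101098; exp(-rT) = 0.9843733826
Gamma = exp(-qT) * phi(d1) / (S * sigma * sqrt(T)) = 0.9955101098 * 0.3585334667 / (90.3100 * 0.4100 * 0.5000000000) = 0.019279


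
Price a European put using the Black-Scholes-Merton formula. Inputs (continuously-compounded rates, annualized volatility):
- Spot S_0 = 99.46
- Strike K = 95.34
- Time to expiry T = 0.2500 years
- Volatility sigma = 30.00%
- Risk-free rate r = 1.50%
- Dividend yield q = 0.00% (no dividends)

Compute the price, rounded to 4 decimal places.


Answer: Price = 3.8453

Derivation:
d1 = (ln(S/K) + (r - q + 0.5*sigma^2) * T) / (sigma * sqrt(T)) = 0.38204069
d2 = d1 - sigma * sqrt(T) = 0.23204069
exp(-rT) = 0.99625702; exp(-qT) = 1.00000000
P = K * exp(-rT) * N(-d2) - S_0 * exp(-qT) * N(-d1)
N(-d1) = 0.35121559; N(-d2) = 0.40825321
P = 95.3400 * 0.99625702 * 0.40825321 - 99.4600 * 1.00000000 * 0.35121559 = 3.8453


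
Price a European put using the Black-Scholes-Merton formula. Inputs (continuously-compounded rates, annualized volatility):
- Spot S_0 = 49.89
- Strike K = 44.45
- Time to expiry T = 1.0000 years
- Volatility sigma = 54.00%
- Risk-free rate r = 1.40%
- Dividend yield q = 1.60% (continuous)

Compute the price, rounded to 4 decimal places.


d1 = (ln(S/K) + (r - q + 0.5*sigma^2) * T) / (sigma * sqrt(T)) = 0.48010300
d2 = d1 - sigma * sqrt(T) = -0.05989700
exp(-rT) = 0.98609754; exp(-qT) = 0.98412732
P = K * exp(-rT) * N(-d2) - S_0 * exp(-qT) * N(-d1)
N(-d1) = 0.31557708; N(-d2) = 0.52388117
P = 44.4500 * 0.98609754 * 0.52388117 - 49.8900 * 0.98412732 * 0.31557708 = 7.4685

Answer: Price = 7.4685


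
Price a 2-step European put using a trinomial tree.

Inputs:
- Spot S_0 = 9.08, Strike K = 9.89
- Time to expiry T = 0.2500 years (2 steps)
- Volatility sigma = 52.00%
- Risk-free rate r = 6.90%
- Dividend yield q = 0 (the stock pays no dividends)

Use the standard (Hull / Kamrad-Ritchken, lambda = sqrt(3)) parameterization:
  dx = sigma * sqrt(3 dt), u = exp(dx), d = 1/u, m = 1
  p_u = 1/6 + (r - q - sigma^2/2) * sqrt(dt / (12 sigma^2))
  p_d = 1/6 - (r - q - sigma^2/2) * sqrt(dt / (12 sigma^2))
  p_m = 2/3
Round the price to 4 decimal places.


dt = T/N = 0.125000; dx = sigma*sqrt(3*dt) = 0.318434
u = exp(dx) = 1.374972; d = 1/u = 0.727287
p_u = 0.153673, p_m = 0.666667, p_d = 0.179660
Discount per step: exp(-r*dt) = 0.991412
Stock lattice S(k, j) with j the centered position index:
  k=0: S(0,+0) = 9.0800
  k=1: S(1,-1) = 6.6038; S(1,+0) = 9.0800; S(1,+1) = 12.4847
  k=2: S(2,-2) = 4.8028; S(2,-1) = 6.6038; S(2,+0) = 9.0800; S(2,+1) = 12.4847; S(2,+2) = 17.1662
Terminal payoffs V(N, j) = max(K - S_T, 0):
  V(2,-2) = 5.087163; V(2,-1) = 3.286231; V(2,+0) = 0.810000; V(2,+1) = 0.000000; V(2,+2) = 0.000000
Backward induction: V(k, j) = exp(-r*dt) * [p_u * V(k+1, j+1) + p_m * V(k+1, j) + p_d * V(k+1, j-1)]
  V(1,-1) = exp(-r*dt) * [p_u*0.810000 + p_m*3.286231 + p_d*5.087163] = 3.201523
  V(1,+0) = exp(-r*dt) * [p_u*0.000000 + p_m*0.810000 + p_d*3.286231] = 1.120696
  V(1,+1) = exp(-r*dt) * [p_u*0.000000 + p_m*0.000000 + p_d*0.810000] = 0.144275
  V(0,+0) = exp(-r*dt) * [p_u*0.144275 + p_m*1.120696 + p_d*3.201523] = 1.332941

Answer: Price = V(0,0) = 1.3329


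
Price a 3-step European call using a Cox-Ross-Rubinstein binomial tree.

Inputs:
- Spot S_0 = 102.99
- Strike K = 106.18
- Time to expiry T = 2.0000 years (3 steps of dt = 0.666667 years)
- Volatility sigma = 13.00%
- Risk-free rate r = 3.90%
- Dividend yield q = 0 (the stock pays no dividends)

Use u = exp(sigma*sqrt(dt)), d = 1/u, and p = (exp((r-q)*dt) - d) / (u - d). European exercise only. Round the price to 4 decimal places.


Answer: Price = V(0,0) = 10.3107

Derivation:
dt = T/N = 0.666667
u = exp(sigma*sqrt(dt)) = 1.111983; d = 1/u = 0.899295
p = (exp((r-q)*dt) - d) / (u - d) = 0.597337
Discount per step: exp(-r*dt) = 0.974335
Stock lattice S(k, i) with i counting down-moves:
  k=0: S(0,0) = 102.9900
  k=1: S(1,0) = 114.5231; S(1,1) = 92.6184
  k=2: S(2,0) = 127.3477; S(2,1) = 102.9900; S(2,2) = 83.2912
  k=3: S(3,0) = 141.6084; S(3,1) = 114.5231; S(3,2) = 92.6184; S(3,3) = 74.9033
Terminal payoffs V(N, i) = max(S_T - K, 0):
  V(3,0) = 35.428409; V(3,1) = 8.343089; V(3,2) = 0.000000; V(3,3) = 0.000000
Backward induction: V(k, i) = exp(-r*dt) * [p * V(k+1, i) + (1-p) * V(k+1, i+1)].
  V(2,0) = exp(-r*dt) * [p*35.428409 + (1-p)*8.343089] = 23.892783
  V(2,1) = exp(-r*dt) * [p*8.343089 + (1-p)*0.000000] = 4.855728
  V(2,2) = exp(-r*dt) * [p*0.000000 + (1-p)*0.000000] = 0.000000
  V(1,0) = exp(-r*dt) * [p*23.892783 + (1-p)*4.855728] = 15.810787
  V(1,1) = exp(-r*dt) * [p*4.855728 + (1-p)*0.000000] = 2.826063
  V(0,0) = exp(-r*dt) * [p*15.810787 + (1-p)*2.826063] = 10.310720


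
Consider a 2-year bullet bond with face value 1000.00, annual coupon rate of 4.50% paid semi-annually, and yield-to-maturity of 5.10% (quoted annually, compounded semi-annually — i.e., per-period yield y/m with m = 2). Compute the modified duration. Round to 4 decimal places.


Coupon per period c = face * coupon_rate / m = 22.500000
Periods per year m = 2; per-period yield y/m = 0.025500
Number of cashflows N = 4
Cashflows (t years, CF_t, discount factor 1/(1+y/m)^(m*t), PV):
  t = 0.5000: CF_t = 22.500000, DF = 0.975134, PV = 21.940517
  t = 1.0000: CF_t = 22.500000, DF = 0.950886, PV = 21.394946
  t = 1.5000: CF_t = 22.500000, DF = 0.927242, PV = 20.862941
  t = 2.0000: CF_t = 1022.500000, DF = 0.904185, PV = 924.529254
Price P = sum_t PV_t = 988.727658
First compute Macaulay numerator sum_t t * PV_t:
  t * PV_t at t = 0.5000: 10.970258
  t * PV_t at t = 1.0000: 21.394946
  t * PV_t at t = 1.5000: 31.294411
  t * PV_t at t = 2.0000: 1849.058509
Macaulay duration D = 1912.718124 / 988.727658 = 1.934525
Modified duration = D / (1 + y/m) = 1.934525 / (1 + 0.025500) = 1.886421

Answer: Modified duration = 1.8864


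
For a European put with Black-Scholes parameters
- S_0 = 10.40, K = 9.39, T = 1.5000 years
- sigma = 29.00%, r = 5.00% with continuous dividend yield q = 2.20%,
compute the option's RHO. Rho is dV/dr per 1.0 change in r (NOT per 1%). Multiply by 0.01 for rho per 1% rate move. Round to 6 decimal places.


d1 = 0.5834727164; d2 = 0.2282967037
phi(d1) = 0.3364994587; exp(-qT) = 0.9675385596; exp(-rT) = 0.9277434863
N(-d2) = 0.4097077935
Rho = -K*T*exp(-rT)*N(-d2) = -9.3900 * 1.5000 * 0.9277434863 * 0.4097077935 = -5.353761

Answer: Rho = -5.353761


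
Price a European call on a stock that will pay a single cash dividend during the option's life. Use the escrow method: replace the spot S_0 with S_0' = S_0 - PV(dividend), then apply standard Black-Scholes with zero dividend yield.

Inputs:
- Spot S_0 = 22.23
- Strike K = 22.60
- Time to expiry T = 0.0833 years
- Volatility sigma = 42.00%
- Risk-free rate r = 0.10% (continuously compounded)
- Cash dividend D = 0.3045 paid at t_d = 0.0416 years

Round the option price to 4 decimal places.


Answer: Price = 0.7728

Derivation:
PV(D) = D * exp(-r * t_d) = 0.3045 * 0.99995840 = 0.30448733
S_0' = S_0 - PV(D) = 22.2300 - 0.30448733 = 21.92551267
d1 = (ln(S_0'/K) + (r + sigma^2/2)*T) / (sigma*sqrt(T)) = -0.18865498
d2 = d1 - sigma*sqrt(T) = -0.30987428
exp(-rT) = 0.99991670
N(d1) = 0.42518162; N(d2) = 0.37832828
C = S_0' * N(d1) - K * exp(-rT) * N(d2) = 21.92551267 * 0.42518162 - 22.6000 * 0.99991670 * 0.37832828 = 0.7728


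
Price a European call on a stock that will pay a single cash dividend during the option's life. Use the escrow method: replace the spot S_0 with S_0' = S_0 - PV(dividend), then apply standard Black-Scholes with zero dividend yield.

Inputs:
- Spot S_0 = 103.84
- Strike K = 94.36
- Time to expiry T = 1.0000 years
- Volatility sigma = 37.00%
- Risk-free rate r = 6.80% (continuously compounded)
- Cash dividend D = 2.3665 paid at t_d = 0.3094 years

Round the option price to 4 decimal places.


PV(D) = D * exp(-r * t_d) = 2.3665 * 0.97918058 = 2.31723084
S_0' = S_0 - PV(D) = 103.8400 - 2.31723084 = 101.52276916
d1 = (ln(S_0'/K) + (r + sigma^2/2)*T) / (sigma*sqrt(T)) = 0.56652931
d2 = d1 - sigma*sqrt(T) = 0.19652931
exp(-rT) = 0.93426047
N(d1) = 0.71448299; N(d2) = 0.57790205
C = S_0' * N(d1) - K * exp(-rT) * N(d2) = 101.52276916 * 0.71448299 - 94.3600 * 0.93426047 * 0.57790205 = 21.5903

Answer: Price = 21.5903


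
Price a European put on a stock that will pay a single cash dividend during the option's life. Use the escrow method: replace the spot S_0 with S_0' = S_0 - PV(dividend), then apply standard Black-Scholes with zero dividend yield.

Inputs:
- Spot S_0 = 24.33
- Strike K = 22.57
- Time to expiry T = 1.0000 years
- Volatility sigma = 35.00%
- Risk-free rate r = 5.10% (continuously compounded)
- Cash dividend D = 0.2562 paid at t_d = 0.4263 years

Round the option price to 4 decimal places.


Answer: Price = 2.0159

Derivation:
PV(D) = D * exp(-r * t_d) = 0.2562 * 0.97849334 = 0.25068999
S_0' = S_0 - PV(D) = 24.3300 - 0.25068999 = 24.07931001
d1 = (ln(S_0'/K) + (r + sigma^2/2)*T) / (sigma*sqrt(T)) = 0.50566107
d2 = d1 - sigma*sqrt(T) = 0.15566107
exp(-rT) = 0.95027867
N(-d1) = 0.30654730; N(-d2) = 0.43815009
P = K * exp(-rT) * N(-d2) - S_0' * N(-d1) = 22.5700 * 0.95027867 * 0.43815009 - 24.07931001 * 0.30654730 = 2.0159


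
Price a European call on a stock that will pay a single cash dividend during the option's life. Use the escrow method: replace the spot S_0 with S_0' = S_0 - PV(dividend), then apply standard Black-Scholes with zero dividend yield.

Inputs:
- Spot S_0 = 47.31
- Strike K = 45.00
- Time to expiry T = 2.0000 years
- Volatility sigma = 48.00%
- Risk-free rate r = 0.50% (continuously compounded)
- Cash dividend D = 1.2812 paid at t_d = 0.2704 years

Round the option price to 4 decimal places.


Answer: Price = 12.7865

Derivation:
PV(D) = D * exp(-r * t_d) = 1.2812 * 0.99864891 = 1.27946899
S_0' = S_0 - PV(D) = 47.3100 - 1.27946899 = 46.03053101
d1 = (ln(S_0'/K) + (r + sigma^2/2)*T) / (sigma*sqrt(T)) = 0.38749806
d2 = d1 - sigma*sqrt(T) = -0.29132445
exp(-rT) = 0.99004983
N(d1) = 0.65080624; N(d2) = 0.38540159
C = S_0' * N(d1) - K * exp(-rT) * N(d2) = 46.03053101 * 0.65080624 - 45.0000 * 0.99004983 * 0.38540159 = 12.7865


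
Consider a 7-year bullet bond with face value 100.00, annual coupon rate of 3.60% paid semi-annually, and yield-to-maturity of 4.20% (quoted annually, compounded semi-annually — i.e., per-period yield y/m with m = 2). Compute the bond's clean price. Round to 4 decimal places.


Coupon per period c = face * coupon_rate / m = 1.800000
Periods per year m = 2; per-period yield y/m = 0.021000
Number of cashflows N = 14
Cashflows (t years, CF_t, discount factor 1/(1+y/m)^(m*t), PV):
  t = 0.5000: CF_t = 1.800000, DF = 0.979432, PV = 1.762977
  t = 1.0000: CF_t = 1.800000, DF = 0.959287, PV = 1.726716
  t = 1.5000: CF_t = 1.800000, DF = 0.939556, PV = 1.691201
  t = 2.0000: CF_t = 1.800000, DF = 0.920231, PV = 1.656416
  t = 2.5000: CF_t = 1.800000, DF = 0.901304, PV = 1.622347
  t = 3.0000: CF_t = 1.800000, DF = 0.882766, PV = 1.588979
  t = 3.5000: CF_t = 1.800000, DF = 0.864609, PV = 1.556296
  t = 4.0000: CF_t = 1.800000, DF = 0.846826, PV = 1.524286
  t = 4.5000: CF_t = 1.800000, DF = 0.829408, PV = 1.492935
  t = 5.0000: CF_t = 1.800000, DF = 0.812349, PV = 1.462228
  t = 5.5000: CF_t = 1.800000, DF = 0.795640, PV = 1.432153
  t = 6.0000: CF_t = 1.800000, DF = 0.779276, PV = 1.402696
  t = 6.5000: CF_t = 1.800000, DF = 0.763247, PV = 1.373845
  t = 7.0000: CF_t = 101.800000, DF = 0.747549, PV = 76.100479
Price P = sum_t PV_t = 96.393556

Answer: Price = 96.3936


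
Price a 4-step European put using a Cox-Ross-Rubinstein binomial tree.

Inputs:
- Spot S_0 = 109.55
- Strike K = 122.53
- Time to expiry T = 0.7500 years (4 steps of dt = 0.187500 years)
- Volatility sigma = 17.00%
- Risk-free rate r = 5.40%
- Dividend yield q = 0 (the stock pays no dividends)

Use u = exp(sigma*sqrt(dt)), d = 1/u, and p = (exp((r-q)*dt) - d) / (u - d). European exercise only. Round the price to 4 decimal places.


dt = T/N = 0.187500
u = exp(sigma*sqrt(dt)) = 1.076389; d = 1/u = 0.929032
p = (exp((r-q)*dt) - d) / (u - d) = 0.550665
Discount per step: exp(-r*dt) = 0.989926
Stock lattice S(k, i) with i counting down-moves:
  k=0: S(0,0) = 109.5500
  k=1: S(1,0) = 117.9184; S(1,1) = 101.7754
  k=2: S(2,0) = 126.9261; S(2,1) = 109.5500; S(2,2) = 94.5526
  k=3: S(3,0) = 136.6219; S(3,1) = 117.9184; S(3,2) = 101.7754; S(3,3) = 87.8424
  k=4: S(4,0) = 147.0584; S(4,1) = 126.9261; S(4,2) = 109.5500; S(4,3) = 94.5526; S(4,4) = 81.6084
Terminal payoffs V(N, i) = max(K - S_T, 0):
  V(4,0) = 0.000000; V(4,1) = 0.000000; V(4,2) = 12.980000; V(4,3) = 27.977357; V(4,4) = 40.921581
Backward induction: V(k, i) = exp(-r*dt) * [p * V(k+1, i) + (1-p) * V(k+1, i+1)].
  V(3,0) = exp(-r*dt) * [p*0.000000 + (1-p)*0.000000] = 0.000000
  V(3,1) = exp(-r*dt) * [p*0.000000 + (1-p)*12.980000] = 5.773616
  V(3,2) = exp(-r*dt) * [p*12.980000 + (1-p)*27.977357] = 19.520194
  V(3,3) = exp(-r*dt) * [p*27.977357 + (1-p)*40.921581] = 33.453218
  V(2,0) = exp(-r*dt) * [p*0.000000 + (1-p)*5.773616] = 2.568154
  V(2,1) = exp(-r*dt) * [p*5.773616 + (1-p)*19.520194] = 11.830049
  V(2,2) = exp(-r*dt) * [p*19.520194 + (1-p)*33.453218] = 25.521078
  V(1,0) = exp(-r*dt) * [p*2.568154 + (1-p)*11.830049] = 6.662053
  V(1,1) = exp(-r*dt) * [p*11.830049 + (1-p)*25.521078] = 17.800762
  V(0,0) = exp(-r*dt) * [p*6.662053 + (1-p)*17.800762] = 11.549534

Answer: Price = V(0,0) = 11.5495


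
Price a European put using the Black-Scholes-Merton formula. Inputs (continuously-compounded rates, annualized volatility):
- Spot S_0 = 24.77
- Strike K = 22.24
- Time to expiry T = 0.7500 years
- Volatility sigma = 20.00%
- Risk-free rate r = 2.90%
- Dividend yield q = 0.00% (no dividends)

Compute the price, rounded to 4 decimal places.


Answer: Price = 0.5285

Derivation:
d1 = (ln(S/K) + (r - q + 0.5*sigma^2) * T) / (sigma * sqrt(T)) = 0.83421787
d2 = d1 - sigma * sqrt(T) = 0.66101279
exp(-rT) = 0.97848483; exp(-qT) = 1.00000000
P = K * exp(-rT) * N(-d2) - S_0 * exp(-qT) * N(-d1)
N(-d1) = 0.20207911; N(-d2) = 0.25430205
P = 22.2400 * 0.97848483 * 0.25430205 - 24.7700 * 1.00000000 * 0.20207911 = 0.5285


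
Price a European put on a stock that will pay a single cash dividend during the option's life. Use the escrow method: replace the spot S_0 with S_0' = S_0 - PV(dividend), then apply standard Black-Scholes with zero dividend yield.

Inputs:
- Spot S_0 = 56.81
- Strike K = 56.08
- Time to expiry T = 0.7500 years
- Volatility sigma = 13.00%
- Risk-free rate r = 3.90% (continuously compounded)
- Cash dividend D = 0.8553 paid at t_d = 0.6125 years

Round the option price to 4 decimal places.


Answer: Price = 1.7959

Derivation:
PV(D) = D * exp(-r * t_d) = 0.8553 * 0.97639555 = 0.83511111
S_0' = S_0 - PV(D) = 56.8100 - 0.83511111 = 55.97488889
d1 = (ln(S_0'/K) + (r + sigma^2/2)*T) / (sigma*sqrt(T)) = 0.29943548
d2 = d1 - sigma*sqrt(T) = 0.18685217
exp(-rT) = 0.97117364
N(-d1) = 0.38230390; N(-d2) = 0.42588827
P = K * exp(-rT) * N(-d2) - S_0' * N(-d1) = 56.0800 * 0.97117364 * 0.42588827 - 55.97488889 * 0.38230390 = 1.7959


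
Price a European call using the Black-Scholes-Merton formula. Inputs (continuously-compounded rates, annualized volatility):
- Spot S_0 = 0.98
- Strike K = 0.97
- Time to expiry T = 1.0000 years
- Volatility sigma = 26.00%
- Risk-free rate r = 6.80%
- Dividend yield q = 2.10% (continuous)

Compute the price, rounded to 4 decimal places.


Answer: Price = 0.1255

Derivation:
d1 = (ln(S/K) + (r - q + 0.5*sigma^2) * T) / (sigma * sqrt(T)) = 0.35021731
d2 = d1 - sigma * sqrt(T) = 0.09021731
exp(-rT) = 0.93426047; exp(-qT) = 0.97921896
C = S_0 * exp(-qT) * N(d1) - K * exp(-rT) * N(d2)
N(d1) = 0.63691219; N(d2) = 0.53594273
C = 0.9800 * 0.97921896 * 0.63691219 - 0.9700 * 0.93426047 * 0.53594273 = 0.1255


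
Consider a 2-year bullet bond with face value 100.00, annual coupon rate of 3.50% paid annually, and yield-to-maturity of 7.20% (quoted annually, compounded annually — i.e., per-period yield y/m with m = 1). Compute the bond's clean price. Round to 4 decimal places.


Answer: Price = 93.3288

Derivation:
Coupon per period c = face * coupon_rate / m = 3.500000
Periods per year m = 1; per-period yield y/m = 0.072000
Number of cashflows N = 2
Cashflows (t years, CF_t, discount factor 1/(1+y/m)^(m*t), PV):
  t = 1.0000: CF_t = 3.500000, DF = 0.932836, PV = 3.264925
  t = 2.0000: CF_t = 103.500000, DF = 0.870183, PV = 90.063906
Price P = sum_t PV_t = 93.328832


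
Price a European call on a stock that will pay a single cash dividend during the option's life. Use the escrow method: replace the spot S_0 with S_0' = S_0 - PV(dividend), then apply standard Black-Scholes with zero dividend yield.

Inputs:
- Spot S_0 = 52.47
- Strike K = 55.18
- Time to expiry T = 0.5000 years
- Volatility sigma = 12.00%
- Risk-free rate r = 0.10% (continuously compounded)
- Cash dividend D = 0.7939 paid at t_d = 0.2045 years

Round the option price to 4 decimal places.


PV(D) = D * exp(-r * t_d) = 0.7939 * 0.99979552 = 0.79373766
S_0' = S_0 - PV(D) = 52.4700 - 0.79373766 = 51.67626234
d1 = (ln(S_0'/K) + (r + sigma^2/2)*T) / (sigma*sqrt(T)) = -0.72480844
d2 = d1 - sigma*sqrt(T) = -0.80966125
exp(-rT) = 0.99950012
N(d1) = 0.23428478; N(d2) = 0.20906745
C = S_0' * N(d1) - K * exp(-rT) * N(d2) = 51.67626234 * 0.23428478 - 55.1800 * 0.99950012 * 0.20906745 = 0.5764

Answer: Price = 0.5764


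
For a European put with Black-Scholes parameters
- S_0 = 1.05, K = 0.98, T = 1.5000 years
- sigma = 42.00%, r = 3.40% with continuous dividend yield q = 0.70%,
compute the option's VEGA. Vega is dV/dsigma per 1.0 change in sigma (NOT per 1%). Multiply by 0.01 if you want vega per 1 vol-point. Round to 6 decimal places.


Answer: Vega = 0.454575

Derivation:
d1 = 0.4700548878; d2 = -0.0443379582
phi(d1) = 0.3572161094; exp(-qT) = 0.9895549326; exp(-rT) = 0.9502786705
Vega = S * exp(-qT) * phi(d1) * sqrt(T) = 1.0500 * 0.9895549326 * 0.3572161094 * 1.2247448714 = 0.454575


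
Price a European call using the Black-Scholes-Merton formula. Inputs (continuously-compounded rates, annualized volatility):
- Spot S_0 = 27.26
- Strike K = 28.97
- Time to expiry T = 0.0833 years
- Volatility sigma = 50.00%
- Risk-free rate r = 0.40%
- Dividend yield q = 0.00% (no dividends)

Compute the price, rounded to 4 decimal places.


Answer: Price = 0.9065

Derivation:
d1 = (ln(S/K) + (r - q + 0.5*sigma^2) * T) / (sigma * sqrt(T)) = -0.34713560
d2 = d1 - sigma * sqrt(T) = -0.49144429
exp(-rT) = 0.99966686; exp(-qT) = 1.00000000
C = S_0 * exp(-qT) * N(d1) - K * exp(-rT) * N(d2)
N(d1) = 0.36424473; N(d2) = 0.31155612
C = 27.2600 * 1.00000000 * 0.36424473 - 28.9700 * 0.99966686 * 0.31155612 = 0.9065


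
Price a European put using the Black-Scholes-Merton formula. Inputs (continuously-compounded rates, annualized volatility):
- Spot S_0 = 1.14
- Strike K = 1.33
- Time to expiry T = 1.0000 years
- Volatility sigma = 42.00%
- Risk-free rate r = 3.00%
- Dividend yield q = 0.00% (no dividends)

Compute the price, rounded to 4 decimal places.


Answer: Price = 0.2861

Derivation:
d1 = (ln(S/K) + (r - q + 0.5*sigma^2) * T) / (sigma * sqrt(T)) = -0.08559686
d2 = d1 - sigma * sqrt(T) = -0.50559686
exp(-rT) = 0.97044553; exp(-qT) = 1.00000000
P = K * exp(-rT) * N(-d2) - S_0 * exp(-qT) * N(-d1)
N(-d1) = 0.53410655; N(-d2) = 0.69343016
P = 1.3300 * 0.97044553 * 0.69343016 - 1.1400 * 1.00000000 * 0.53410655 = 0.2861


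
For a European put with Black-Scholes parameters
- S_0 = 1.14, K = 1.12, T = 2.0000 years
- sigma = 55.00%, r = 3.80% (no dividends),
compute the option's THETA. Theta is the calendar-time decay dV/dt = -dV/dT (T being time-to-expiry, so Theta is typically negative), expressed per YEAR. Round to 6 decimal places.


d1 = 0.5093734685; d2 = -0.2684439908
phi(d1) = 0.3504037568; exp(-qT) = 1.0000000000; exp(-rT) = 0.9268162066
Theta = -S*exp(-qT)*phi(d1)*sigma/(2*sqrt(T)) + r*K*exp(-rT)*N(-d2) - q*S*exp(-qT)*N(-d1)
N(-d1) = 0.3052452348; N(-d2) = 0.6058212091; sqrt(T) = 1.4142135624
Term 1 = -1.1400 * 1.0000000000 * 0.3504037568 * 0.5500 / (2 * 1.4142135624) = -0.0776767956
Term 2 = 0.0380 * 1.1200 * 0.9268162066 * 0.6058212091 = 0.0238967980
Term 3 = 0 (no dividend yield, q = 0)
Theta = -0.0776767956 + (0.0238967980) + (0.0000000000) = -0.053780

Answer: Theta = -0.053780


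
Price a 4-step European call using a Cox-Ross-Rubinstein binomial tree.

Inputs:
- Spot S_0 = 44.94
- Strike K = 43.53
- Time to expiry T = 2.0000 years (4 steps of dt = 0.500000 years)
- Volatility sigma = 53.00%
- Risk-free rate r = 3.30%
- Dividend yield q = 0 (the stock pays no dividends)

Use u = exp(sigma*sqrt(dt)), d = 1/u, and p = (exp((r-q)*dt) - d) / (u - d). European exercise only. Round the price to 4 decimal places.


dt = T/N = 0.500000
u = exp(sigma*sqrt(dt)) = 1.454652; d = 1/u = 0.687450
p = (exp((r-q)*dt) - d) / (u - d) = 0.429075
Discount per step: exp(-r*dt) = 0.983635
Stock lattice S(k, i) with i counting down-moves:
  k=0: S(0,0) = 44.9400
  k=1: S(1,0) = 65.3721; S(1,1) = 30.8940
  k=2: S(2,0) = 95.0936; S(2,1) = 44.9400; S(2,2) = 21.2381
  k=3: S(3,0) = 138.3281; S(3,1) = 65.3721; S(3,2) = 30.8940; S(3,3) = 14.6001
  k=4: S(4,0) = 201.2192; S(4,1) = 95.0936; S(4,2) = 44.9400; S(4,3) = 21.2381; S(4,4) = 10.0368
Terminal payoffs V(N, i) = max(S_T - K, 0):
  V(4,0) = 157.689156; V(4,1) = 51.563580; V(4,2) = 1.410000; V(4,3) = 0.000000; V(4,4) = 0.000000
Backward induction: V(k, i) = exp(-r*dt) * [p * V(k+1, i) + (1-p) * V(k+1, i+1)].
  V(3,0) = exp(-r*dt) * [p*157.689156 + (1-p)*51.563580] = 95.510403
  V(3,1) = exp(-r*dt) * [p*51.563580 + (1-p)*1.410000] = 22.554406
  V(3,2) = exp(-r*dt) * [p*1.410000 + (1-p)*0.000000] = 0.595095
  V(3,3) = exp(-r*dt) * [p*0.000000 + (1-p)*0.000000] = 0.000000
  V(2,0) = exp(-r*dt) * [p*95.510403 + (1-p)*22.554406] = 52.976626
  V(2,1) = exp(-r*dt) * [p*22.554406 + (1-p)*0.595095] = 9.853355
  V(2,2) = exp(-r*dt) * [p*0.595095 + (1-p)*0.000000] = 0.251162
  V(1,0) = exp(-r*dt) * [p*52.976626 + (1-p)*9.853355] = 27.892424
  V(1,1) = exp(-r*dt) * [p*9.853355 + (1-p)*0.251162] = 4.299688
  V(0,0) = exp(-r*dt) * [p*27.892424 + (1-p)*4.299688] = 14.186716

Answer: Price = V(0,0) = 14.1867


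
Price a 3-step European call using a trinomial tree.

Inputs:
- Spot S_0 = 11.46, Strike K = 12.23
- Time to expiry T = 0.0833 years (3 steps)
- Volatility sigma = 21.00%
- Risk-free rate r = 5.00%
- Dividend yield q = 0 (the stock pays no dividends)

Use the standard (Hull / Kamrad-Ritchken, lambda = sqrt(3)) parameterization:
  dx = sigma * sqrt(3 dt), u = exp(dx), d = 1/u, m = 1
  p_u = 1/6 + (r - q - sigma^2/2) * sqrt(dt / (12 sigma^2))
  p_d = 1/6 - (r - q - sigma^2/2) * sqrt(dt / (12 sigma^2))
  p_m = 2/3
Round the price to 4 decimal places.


Answer: Price = V(0,0) = 0.0500

Derivation:
dt = T/N = 0.027767; dx = sigma*sqrt(3*dt) = 0.060610
u = exp(dx) = 1.062484; d = 1/u = 0.941191
p_u = 0.173069, p_m = 0.666667, p_d = 0.160264
Discount per step: exp(-r*dt) = 0.998613
Stock lattice S(k, j) with j the centered position index:
  k=0: S(0,+0) = 11.4600
  k=1: S(1,-1) = 10.7860; S(1,+0) = 11.4600; S(1,+1) = 12.1761
  k=2: S(2,-2) = 10.1517; S(2,-1) = 10.7860; S(2,+0) = 11.4600; S(2,+1) = 12.1761; S(2,+2) = 12.9369
  k=3: S(3,-3) = 9.5547; S(3,-2) = 10.1517; S(3,-1) = 10.7860; S(3,+0) = 11.4600; S(3,+1) = 12.1761; S(3,+2) = 12.9369; S(3,+3) = 13.7452
Terminal payoffs V(N, j) = max(S_T - K, 0):
  V(3,-3) = 0.000000; V(3,-2) = 0.000000; V(3,-1) = 0.000000; V(3,+0) = 0.000000; V(3,+1) = 0.000000; V(3,+2) = 0.706878; V(3,+3) = 1.515227
Backward induction: V(k, j) = exp(-r*dt) * [p_u * V(k+1, j+1) + p_m * V(k+1, j) + p_d * V(k+1, j-1)]
  V(2,-2) = exp(-r*dt) * [p_u*0.000000 + p_m*0.000000 + p_d*0.000000] = 0.000000
  V(2,-1) = exp(-r*dt) * [p_u*0.000000 + p_m*0.000000 + p_d*0.000000] = 0.000000
  V(2,+0) = exp(-r*dt) * [p_u*0.000000 + p_m*0.000000 + p_d*0.000000] = 0.000000
  V(2,+1) = exp(-r*dt) * [p_u*0.706878 + p_m*0.000000 + p_d*0.000000] = 0.122169
  V(2,+2) = exp(-r*dt) * [p_u*1.515227 + p_m*0.706878 + p_d*0.000000] = 0.732473
  V(1,-1) = exp(-r*dt) * [p_u*0.000000 + p_m*0.000000 + p_d*0.000000] = 0.000000
  V(1,+0) = exp(-r*dt) * [p_u*0.122169 + p_m*0.000000 + p_d*0.000000] = 0.021114
  V(1,+1) = exp(-r*dt) * [p_u*0.732473 + p_m*0.122169 + p_d*0.000000] = 0.207925
  V(0,+0) = exp(-r*dt) * [p_u*0.207925 + p_m*0.021114 + p_d*0.000000] = 0.049992


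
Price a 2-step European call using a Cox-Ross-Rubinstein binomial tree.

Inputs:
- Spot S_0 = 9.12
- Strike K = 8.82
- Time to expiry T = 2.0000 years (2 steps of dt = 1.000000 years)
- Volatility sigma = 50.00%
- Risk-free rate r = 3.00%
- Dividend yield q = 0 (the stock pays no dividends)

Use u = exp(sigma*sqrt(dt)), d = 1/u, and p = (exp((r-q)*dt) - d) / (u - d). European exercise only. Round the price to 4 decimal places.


dt = T/N = 1.000000
u = exp(sigma*sqrt(dt)) = 1.648721; d = 1/u = 0.606531
p = (exp((r-q)*dt) - d) / (u - d) = 0.406762
Discount per step: exp(-r*dt) = 0.970446
Stock lattice S(k, i) with i counting down-moves:
  k=0: S(0,0) = 9.1200
  k=1: S(1,0) = 15.0363; S(1,1) = 5.5316
  k=2: S(2,0) = 24.7907; S(2,1) = 9.1200; S(2,2) = 3.3551
Terminal payoffs V(N, i) = max(S_T - K, 0):
  V(2,0) = 15.970730; V(2,1) = 0.300000; V(2,2) = 0.000000
Backward induction: V(k, i) = exp(-r*dt) * [p * V(k+1, i) + (1-p) * V(k+1, i+1)].
  V(1,0) = exp(-r*dt) * [p*15.970730 + (1-p)*0.300000] = 6.477008
  V(1,1) = exp(-r*dt) * [p*0.300000 + (1-p)*0.000000] = 0.118422
  V(0,0) = exp(-r*dt) * [p*6.477008 + (1-p)*0.118422] = 2.624915

Answer: Price = V(0,0) = 2.6249


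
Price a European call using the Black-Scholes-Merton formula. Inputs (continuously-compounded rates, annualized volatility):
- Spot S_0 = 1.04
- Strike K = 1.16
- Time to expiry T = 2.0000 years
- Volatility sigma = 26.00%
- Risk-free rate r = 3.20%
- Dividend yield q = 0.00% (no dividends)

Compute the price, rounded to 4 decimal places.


Answer: Price = 0.1323

Derivation:
d1 = (ln(S/K) + (r - q + 0.5*sigma^2) * T) / (sigma * sqrt(T)) = 0.06092189
d2 = d1 - sigma * sqrt(T) = -0.30677363
exp(-rT) = 0.93800500; exp(-qT) = 1.00000000
C = S_0 * exp(-qT) * N(d1) - K * exp(-rT) * N(d2)
N(d1) = 0.52428929; N(d2) = 0.37950784
C = 1.0400 * 1.00000000 * 0.52428929 - 1.1600 * 0.93800500 * 0.37950784 = 0.1323


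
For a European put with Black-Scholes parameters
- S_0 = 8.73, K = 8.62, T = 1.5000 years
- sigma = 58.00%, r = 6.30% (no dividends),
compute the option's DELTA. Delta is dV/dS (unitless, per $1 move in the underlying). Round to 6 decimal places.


Answer: Delta = -0.306407

Derivation:
d1 = 0.5060593513; d2 = -0.2042926741
phi(d1) = 0.3509938536; exp(-qT) = 1.0000000000; exp(-rT) = 0.9098277346
N(-d1) = 0.3064074926
Delta = -exp(-qT) * N(-d1) = -1.0000000000 * 0.3064074926 = -0.306407


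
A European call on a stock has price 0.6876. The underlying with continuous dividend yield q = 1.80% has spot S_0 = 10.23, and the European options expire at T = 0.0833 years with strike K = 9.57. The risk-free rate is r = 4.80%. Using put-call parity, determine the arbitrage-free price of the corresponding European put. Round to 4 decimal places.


Answer: Put price = 0.0047

Derivation:
Put-call parity: C - P = S_0 * exp(-qT) - K * exp(-rT).
S_0 * exp(-qT) = 10.2300 * 0.99850172 = 10.21467263
K * exp(-rT) = 9.5700 * 0.99600958 = 9.53181171
P = C - S*exp(-qT) + K*exp(-rT)
P = 0.6876 - 10.21467263 + 9.53181171 = 0.0047


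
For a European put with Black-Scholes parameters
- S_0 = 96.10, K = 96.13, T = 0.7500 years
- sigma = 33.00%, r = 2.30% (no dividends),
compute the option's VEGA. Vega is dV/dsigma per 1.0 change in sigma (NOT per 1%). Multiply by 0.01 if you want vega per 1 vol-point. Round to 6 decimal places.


d1 = 0.2021613798; d2 = -0.0836270034
phi(d1) = 0.3908727792; exp(-qT) = 1.0000000000; exp(-rT) = 0.9828979294
Vega = S * exp(-qT) * phi(d1) * sqrt(T) = 96.1000 * 1.0000000000 * 0.3908727792 * 0.8660254038 = 32.530403

Answer: Vega = 32.530403


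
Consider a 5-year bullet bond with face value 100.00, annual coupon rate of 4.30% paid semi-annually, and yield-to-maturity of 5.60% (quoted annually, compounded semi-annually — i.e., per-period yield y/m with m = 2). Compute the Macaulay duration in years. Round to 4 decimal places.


Coupon per period c = face * coupon_rate / m = 2.150000
Periods per year m = 2; per-period yield y/m = 0.028000
Number of cashflows N = 10
Cashflows (t years, CF_t, discount factor 1/(1+y/m)^(m*t), PV):
  t = 0.5000: CF_t = 2.150000, DF = 0.972763, PV = 2.091440
  t = 1.0000: CF_t = 2.150000, DF = 0.946267, PV = 2.034474
  t = 1.5000: CF_t = 2.150000, DF = 0.920493, PV = 1.979061
  t = 2.0000: CF_t = 2.150000, DF = 0.895422, PV = 1.925156
  t = 2.5000: CF_t = 2.150000, DF = 0.871033, PV = 1.872720
  t = 3.0000: CF_t = 2.150000, DF = 0.847308, PV = 1.821712
  t = 3.5000: CF_t = 2.150000, DF = 0.824230, PV = 1.772094
  t = 4.0000: CF_t = 2.150000, DF = 0.801780, PV = 1.723826
  t = 4.5000: CF_t = 2.150000, DF = 0.779941, PV = 1.676874
  t = 5.0000: CF_t = 102.150000, DF = 0.758698, PV = 77.500985
Price P = sum_t PV_t = 94.398343
Macaulay numerator sum_t t * PV_t:
  t * PV_t at t = 0.5000: 1.045720
  t * PV_t at t = 1.0000: 2.034474
  t * PV_t at t = 1.5000: 2.968591
  t * PV_t at t = 2.0000: 3.850313
  t * PV_t at t = 2.5000: 4.681800
  t * PV_t at t = 3.0000: 5.465137
  t * PV_t at t = 3.5000: 6.202328
  t * PV_t at t = 4.0000: 6.895306
  t * PV_t at t = 4.5000: 7.545933
  t * PV_t at t = 5.0000: 387.504927
Macaulay duration D = (sum_t t * PV_t) / P = 428.194528 / 94.398343 = 4.536039

Answer: Macaulay duration = 4.5360 years
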